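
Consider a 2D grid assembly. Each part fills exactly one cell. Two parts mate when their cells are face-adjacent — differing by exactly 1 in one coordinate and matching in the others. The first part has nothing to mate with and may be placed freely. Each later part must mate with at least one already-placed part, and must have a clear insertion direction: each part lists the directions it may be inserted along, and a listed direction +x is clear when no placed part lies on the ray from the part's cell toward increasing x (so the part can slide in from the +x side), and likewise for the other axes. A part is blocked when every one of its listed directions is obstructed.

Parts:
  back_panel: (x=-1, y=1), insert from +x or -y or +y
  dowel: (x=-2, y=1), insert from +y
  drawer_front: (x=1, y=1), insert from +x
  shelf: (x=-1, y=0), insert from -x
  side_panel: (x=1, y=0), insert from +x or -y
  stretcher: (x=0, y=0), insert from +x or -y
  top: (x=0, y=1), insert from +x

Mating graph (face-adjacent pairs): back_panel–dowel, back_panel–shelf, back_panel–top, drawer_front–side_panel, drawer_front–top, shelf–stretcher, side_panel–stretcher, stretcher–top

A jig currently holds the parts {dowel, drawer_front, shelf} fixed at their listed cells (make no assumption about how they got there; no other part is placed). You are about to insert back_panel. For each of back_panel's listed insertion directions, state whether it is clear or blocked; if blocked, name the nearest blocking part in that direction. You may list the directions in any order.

+x: blocked by drawer_front; +y: clear; -y: blocked by shelf

+x: nearest on ray is drawer_front@(1, 1) ⇒ blocked
-y: nearest on ray is shelf@(-1, 0) ⇒ blocked
+y: ray from back_panel(-1, 1) has no placed part ⇒ clear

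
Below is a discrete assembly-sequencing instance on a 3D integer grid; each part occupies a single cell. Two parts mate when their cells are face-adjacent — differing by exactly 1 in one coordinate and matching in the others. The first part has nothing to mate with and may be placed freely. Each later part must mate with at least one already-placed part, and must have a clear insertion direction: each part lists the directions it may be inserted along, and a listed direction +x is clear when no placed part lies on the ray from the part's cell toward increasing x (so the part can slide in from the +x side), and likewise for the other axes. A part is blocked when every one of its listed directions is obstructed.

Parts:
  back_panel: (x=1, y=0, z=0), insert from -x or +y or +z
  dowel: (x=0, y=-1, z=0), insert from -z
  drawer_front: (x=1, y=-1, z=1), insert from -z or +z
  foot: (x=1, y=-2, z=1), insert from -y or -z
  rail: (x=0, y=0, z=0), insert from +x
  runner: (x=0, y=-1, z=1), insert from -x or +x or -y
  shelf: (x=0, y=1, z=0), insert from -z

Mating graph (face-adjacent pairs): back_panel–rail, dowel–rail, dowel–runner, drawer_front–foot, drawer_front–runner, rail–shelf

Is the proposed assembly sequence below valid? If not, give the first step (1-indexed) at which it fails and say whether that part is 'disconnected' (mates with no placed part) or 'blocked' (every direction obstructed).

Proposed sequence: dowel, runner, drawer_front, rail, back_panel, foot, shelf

Valid

1. dowel@(0, -1, 0) [-z clear] — {dowel}
2. runner@(0, -1, 1) [-x clear] — {dowel, runner}
3. drawer_front@(1, -1, 1) [-z clear] — {dowel, drawer_front, runner}
4. rail@(0, 0, 0) [+x clear] — {dowel, drawer_front, rail, runner}
5. back_panel@(1, 0, 0) [+y clear] — {back_panel, dowel, drawer_front, rail, runner}
6. foot@(1, -2, 1) [-y clear] — {back_panel, dowel, drawer_front, foot, rail, runner}
7. shelf@(0, 1, 0) [-z clear] — {back_panel, dowel, drawer_front, foot, rail, runner, shelf}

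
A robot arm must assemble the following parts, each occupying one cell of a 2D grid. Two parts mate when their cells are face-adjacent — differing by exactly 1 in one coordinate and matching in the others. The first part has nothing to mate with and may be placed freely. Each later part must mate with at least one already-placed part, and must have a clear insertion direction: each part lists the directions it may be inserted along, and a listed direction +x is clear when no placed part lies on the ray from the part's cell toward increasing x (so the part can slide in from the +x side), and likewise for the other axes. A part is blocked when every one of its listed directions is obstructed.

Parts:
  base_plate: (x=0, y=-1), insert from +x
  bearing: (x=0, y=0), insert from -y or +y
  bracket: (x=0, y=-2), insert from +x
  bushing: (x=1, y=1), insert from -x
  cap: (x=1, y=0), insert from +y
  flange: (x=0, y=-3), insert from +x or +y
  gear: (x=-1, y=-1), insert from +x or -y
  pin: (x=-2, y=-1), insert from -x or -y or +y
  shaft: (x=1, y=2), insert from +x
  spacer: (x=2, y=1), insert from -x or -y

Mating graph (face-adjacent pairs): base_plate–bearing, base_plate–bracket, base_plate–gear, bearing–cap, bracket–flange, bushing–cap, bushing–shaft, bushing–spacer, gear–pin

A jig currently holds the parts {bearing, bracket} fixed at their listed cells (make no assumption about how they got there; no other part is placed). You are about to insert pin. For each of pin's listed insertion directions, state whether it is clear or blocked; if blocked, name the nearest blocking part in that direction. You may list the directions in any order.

-x: ray from pin(-2, -1) has no placed part ⇒ clear
-y: ray from pin(-2, -1) has no placed part ⇒ clear
+y: ray from pin(-2, -1) has no placed part ⇒ clear

+y: clear; -x: clear; -y: clear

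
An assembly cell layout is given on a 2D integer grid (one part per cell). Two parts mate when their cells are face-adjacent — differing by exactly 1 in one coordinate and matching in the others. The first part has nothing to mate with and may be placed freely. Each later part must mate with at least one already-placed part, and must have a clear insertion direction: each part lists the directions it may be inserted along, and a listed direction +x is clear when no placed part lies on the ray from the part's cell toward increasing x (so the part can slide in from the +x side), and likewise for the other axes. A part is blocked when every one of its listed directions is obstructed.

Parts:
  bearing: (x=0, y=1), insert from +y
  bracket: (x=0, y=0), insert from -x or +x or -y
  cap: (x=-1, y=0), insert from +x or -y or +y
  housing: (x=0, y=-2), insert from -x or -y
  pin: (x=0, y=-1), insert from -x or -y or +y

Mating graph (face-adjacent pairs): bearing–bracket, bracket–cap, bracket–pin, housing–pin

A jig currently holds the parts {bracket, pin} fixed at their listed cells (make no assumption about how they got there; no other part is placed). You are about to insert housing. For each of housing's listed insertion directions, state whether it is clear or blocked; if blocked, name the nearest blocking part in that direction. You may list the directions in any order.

-x: clear; -y: clear

-x: ray from housing(0, -2) has no placed part ⇒ clear
-y: ray from housing(0, -2) has no placed part ⇒ clear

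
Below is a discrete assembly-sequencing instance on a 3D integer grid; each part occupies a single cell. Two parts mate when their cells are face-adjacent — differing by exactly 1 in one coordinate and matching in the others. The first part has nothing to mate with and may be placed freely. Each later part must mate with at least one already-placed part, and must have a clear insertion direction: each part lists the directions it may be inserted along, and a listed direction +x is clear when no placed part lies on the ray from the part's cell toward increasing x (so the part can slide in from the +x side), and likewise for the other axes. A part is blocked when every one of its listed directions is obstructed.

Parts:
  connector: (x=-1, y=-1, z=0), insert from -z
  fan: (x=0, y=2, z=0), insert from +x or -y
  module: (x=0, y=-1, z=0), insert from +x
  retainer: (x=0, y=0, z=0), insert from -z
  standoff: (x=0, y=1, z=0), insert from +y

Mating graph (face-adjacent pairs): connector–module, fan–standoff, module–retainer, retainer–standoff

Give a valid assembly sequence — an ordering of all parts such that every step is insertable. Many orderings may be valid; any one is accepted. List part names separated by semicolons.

1. retainer@(0, 0, 0) [-z clear] — {retainer}
2. module@(0, -1, 0) [+x clear] — {module, retainer}
3. connector@(-1, -1, 0) [-z clear] — {connector, module, retainer}
4. standoff@(0, 1, 0) [+y clear] — {connector, module, retainer, standoff}
5. fan@(0, 2, 0) [+x clear] — {connector, fan, module, retainer, standoff}

retainer; module; connector; standoff; fan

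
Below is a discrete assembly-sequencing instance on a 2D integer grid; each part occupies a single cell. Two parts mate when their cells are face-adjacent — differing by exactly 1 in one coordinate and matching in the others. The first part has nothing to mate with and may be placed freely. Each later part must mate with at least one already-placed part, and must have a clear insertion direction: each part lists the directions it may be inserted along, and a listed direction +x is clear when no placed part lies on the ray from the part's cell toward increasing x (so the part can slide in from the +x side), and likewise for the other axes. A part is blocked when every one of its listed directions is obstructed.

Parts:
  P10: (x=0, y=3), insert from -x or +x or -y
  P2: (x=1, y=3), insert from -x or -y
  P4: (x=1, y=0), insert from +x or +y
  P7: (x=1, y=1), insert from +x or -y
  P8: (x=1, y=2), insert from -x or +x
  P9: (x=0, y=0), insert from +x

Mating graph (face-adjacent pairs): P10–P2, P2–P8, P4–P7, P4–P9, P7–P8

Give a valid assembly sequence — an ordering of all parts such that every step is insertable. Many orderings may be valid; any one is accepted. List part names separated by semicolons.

P9; P4; P7; P8; P2; P10

1. P9@(0, 0) [+x clear] — {P9}
2. P4@(1, 0) [+x clear] — {P4, P9}
3. P7@(1, 1) [+x clear] — {P4, P7, P9}
4. P8@(1, 2) [-x clear] — {P4, P7, P8, P9}
5. P2@(1, 3) [-x clear] — {P2, P4, P7, P8, P9}
6. P10@(0, 3) [-x clear] — {P10, P2, P4, P7, P8, P9}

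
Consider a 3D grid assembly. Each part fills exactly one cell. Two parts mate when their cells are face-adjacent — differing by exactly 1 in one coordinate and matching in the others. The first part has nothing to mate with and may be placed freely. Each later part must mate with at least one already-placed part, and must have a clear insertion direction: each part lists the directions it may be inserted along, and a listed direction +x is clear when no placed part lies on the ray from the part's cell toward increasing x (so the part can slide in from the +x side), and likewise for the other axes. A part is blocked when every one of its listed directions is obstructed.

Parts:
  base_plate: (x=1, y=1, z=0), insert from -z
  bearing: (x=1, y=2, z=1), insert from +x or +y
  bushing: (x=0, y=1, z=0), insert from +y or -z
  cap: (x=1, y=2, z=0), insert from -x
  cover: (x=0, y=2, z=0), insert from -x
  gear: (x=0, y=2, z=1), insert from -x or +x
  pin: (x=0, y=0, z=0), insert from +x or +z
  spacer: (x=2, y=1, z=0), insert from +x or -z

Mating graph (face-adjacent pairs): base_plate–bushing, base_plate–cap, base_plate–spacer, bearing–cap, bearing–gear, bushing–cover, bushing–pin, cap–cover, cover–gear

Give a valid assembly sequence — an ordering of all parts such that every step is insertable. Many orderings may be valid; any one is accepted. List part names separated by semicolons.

1. bearing@(1, 2, 1) [+x clear] — {bearing}
2. cap@(1, 2, 0) [-x clear] — {bearing, cap}
3. cover@(0, 2, 0) [-x clear] — {bearing, cap, cover}
4. bushing@(0, 1, 0) [-z clear] — {bearing, bushing, cap, cover}
5. base_plate@(1, 1, 0) [-z clear] — {base_plate, bearing, bushing, cap, cover}
6. spacer@(2, 1, 0) [+x clear] — {base_plate, bearing, bushing, cap, cover, spacer}
7. gear@(0, 2, 1) [-x clear] — {base_plate, bearing, bushing, cap, cover, gear, spacer}
8. pin@(0, 0, 0) [+x clear] — {base_plate, bearing, bushing, cap, cover, gear, pin, spacer}

bearing; cap; cover; bushing; base_plate; spacer; gear; pin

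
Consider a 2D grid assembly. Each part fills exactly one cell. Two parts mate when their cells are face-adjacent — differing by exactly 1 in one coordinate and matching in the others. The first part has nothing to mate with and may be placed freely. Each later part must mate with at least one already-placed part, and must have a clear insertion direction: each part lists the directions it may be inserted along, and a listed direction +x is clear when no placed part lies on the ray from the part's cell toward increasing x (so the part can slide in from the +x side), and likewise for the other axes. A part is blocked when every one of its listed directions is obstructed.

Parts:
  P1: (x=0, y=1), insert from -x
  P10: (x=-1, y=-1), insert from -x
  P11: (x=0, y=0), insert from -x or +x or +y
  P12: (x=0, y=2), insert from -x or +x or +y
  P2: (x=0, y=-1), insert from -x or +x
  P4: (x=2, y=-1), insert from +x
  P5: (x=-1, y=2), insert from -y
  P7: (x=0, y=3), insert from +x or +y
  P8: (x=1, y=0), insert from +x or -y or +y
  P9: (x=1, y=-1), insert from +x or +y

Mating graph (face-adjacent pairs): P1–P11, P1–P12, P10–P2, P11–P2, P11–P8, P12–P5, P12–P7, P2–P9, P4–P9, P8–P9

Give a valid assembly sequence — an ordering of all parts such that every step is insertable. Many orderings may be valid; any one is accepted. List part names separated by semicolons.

1. P2@(0, -1) [-x clear] — {P2}
2. P9@(1, -1) [+x clear] — {P2, P9}
3. P4@(2, -1) [+x clear] — {P2, P4, P9}
4. P8@(1, 0) [+x clear] — {P2, P4, P8, P9}
5. P11@(0, 0) [-x clear] — {P11, P2, P4, P8, P9}
6. P1@(0, 1) [-x clear] — {P1, P11, P2, P4, P8, P9}
7. P12@(0, 2) [-x clear] — {P1, P11, P12, P2, P4, P8, P9}
8. P5@(-1, 2) [-y clear] — {P1, P11, P12, P2, P4, P5, P8, P9}
9. P10@(-1, -1) [-x clear] — {P1, P10, P11, P12, P2, P4, P5, P8, P9}
10. P7@(0, 3) [+x clear] — {P1, P10, P11, P12, P2, P4, P5, P7, P8, P9}

P2; P9; P4; P8; P11; P1; P12; P5; P10; P7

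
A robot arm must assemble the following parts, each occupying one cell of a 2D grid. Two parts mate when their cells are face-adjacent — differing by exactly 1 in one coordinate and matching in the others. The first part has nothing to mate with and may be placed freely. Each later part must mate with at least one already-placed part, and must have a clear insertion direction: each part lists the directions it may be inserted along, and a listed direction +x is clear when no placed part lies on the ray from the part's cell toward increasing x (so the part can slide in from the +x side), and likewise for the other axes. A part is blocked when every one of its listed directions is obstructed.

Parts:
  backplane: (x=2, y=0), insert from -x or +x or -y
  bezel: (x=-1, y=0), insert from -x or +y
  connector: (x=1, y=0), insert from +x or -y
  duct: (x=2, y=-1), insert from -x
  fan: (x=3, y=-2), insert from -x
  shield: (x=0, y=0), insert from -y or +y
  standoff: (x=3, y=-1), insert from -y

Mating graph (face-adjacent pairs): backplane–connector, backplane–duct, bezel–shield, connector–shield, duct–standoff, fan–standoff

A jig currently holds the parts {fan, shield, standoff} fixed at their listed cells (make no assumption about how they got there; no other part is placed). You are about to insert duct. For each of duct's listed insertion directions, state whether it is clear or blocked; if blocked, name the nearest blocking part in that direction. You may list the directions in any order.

-x: ray from duct(2, -1) has no placed part ⇒ clear

-x: clear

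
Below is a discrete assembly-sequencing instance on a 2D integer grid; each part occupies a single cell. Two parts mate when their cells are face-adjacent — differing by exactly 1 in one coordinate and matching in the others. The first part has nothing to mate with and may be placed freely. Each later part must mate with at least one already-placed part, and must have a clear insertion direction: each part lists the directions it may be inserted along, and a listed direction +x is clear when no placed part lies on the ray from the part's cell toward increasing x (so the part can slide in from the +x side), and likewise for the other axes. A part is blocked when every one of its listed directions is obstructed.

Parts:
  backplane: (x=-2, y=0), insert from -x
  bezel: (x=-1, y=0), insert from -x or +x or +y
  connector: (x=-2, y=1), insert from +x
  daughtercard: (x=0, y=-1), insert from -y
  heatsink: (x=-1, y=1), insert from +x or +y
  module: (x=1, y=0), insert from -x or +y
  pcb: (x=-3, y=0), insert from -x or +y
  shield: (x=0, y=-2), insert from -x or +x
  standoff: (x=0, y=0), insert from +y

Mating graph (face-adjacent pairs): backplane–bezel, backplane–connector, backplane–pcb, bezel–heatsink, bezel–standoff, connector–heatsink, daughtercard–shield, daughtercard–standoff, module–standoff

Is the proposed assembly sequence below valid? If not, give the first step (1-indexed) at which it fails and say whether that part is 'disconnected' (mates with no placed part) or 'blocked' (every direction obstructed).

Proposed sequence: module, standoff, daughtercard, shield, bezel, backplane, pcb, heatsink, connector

Invalid at step 9 (blocked)

1. module@(1, 0) [-x clear] — {module}
2. standoff@(0, 0) [+y clear] — {module, standoff}
3. daughtercard@(0, -1) [-y clear] — {daughtercard, module, standoff}
4. shield@(0, -2) [-x clear] — {daughtercard, module, shield, standoff}
5. bezel@(-1, 0) [-x clear] — {bezel, daughtercard, module, shield, standoff}
6. backplane@(-2, 0) [-x clear] — {backplane, bezel, daughtercard, module, shield, standoff}
7. pcb@(-3, 0) [-x clear] — {backplane, bezel, daughtercard, module, pcb, shield, standoff}
8. heatsink@(-1, 1) [+x clear] — {backplane, bezel, daughtercard, heatsink, module, pcb, shield, standoff}
9. connector@(-2, 1) — +x all obstructed ⇒ blocked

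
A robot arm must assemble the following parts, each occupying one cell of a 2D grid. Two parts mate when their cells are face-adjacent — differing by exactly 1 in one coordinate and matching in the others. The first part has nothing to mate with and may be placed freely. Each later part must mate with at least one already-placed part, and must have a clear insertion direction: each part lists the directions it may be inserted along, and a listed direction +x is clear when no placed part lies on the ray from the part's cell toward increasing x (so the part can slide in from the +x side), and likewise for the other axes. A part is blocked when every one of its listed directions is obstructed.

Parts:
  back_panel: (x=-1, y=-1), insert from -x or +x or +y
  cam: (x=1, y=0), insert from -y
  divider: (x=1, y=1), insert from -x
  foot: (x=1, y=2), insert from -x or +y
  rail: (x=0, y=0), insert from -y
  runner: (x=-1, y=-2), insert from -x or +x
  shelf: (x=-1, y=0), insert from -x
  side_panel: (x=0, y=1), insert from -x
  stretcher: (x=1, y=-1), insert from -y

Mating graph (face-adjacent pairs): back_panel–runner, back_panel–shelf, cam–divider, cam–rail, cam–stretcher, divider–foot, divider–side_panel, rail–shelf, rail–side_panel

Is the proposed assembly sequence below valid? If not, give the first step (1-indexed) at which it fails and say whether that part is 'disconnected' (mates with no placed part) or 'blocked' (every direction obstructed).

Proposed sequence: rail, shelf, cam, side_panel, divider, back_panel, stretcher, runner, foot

Invalid at step 5 (blocked)

1. rail@(0, 0) [-y clear] — {rail}
2. shelf@(-1, 0) [-x clear] — {rail, shelf}
3. cam@(1, 0) [-y clear] — {cam, rail, shelf}
4. side_panel@(0, 1) [-x clear] — {cam, rail, shelf, side_panel}
5. divider@(1, 1) — -x all obstructed ⇒ blocked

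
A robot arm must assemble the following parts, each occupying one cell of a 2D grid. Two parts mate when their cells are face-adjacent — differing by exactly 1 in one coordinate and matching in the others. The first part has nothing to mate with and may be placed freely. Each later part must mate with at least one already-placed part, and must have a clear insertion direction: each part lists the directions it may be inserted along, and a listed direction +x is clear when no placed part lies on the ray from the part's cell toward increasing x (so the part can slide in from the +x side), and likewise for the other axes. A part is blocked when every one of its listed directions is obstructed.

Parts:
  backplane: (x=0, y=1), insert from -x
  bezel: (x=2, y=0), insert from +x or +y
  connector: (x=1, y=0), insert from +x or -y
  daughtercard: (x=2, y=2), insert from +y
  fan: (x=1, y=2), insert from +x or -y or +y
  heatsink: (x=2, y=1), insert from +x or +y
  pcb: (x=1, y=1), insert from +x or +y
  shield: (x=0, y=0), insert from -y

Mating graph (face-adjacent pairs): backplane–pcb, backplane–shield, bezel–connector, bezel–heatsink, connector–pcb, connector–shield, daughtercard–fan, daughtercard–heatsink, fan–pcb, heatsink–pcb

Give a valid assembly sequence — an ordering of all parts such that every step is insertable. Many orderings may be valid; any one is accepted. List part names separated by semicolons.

1. shield@(0, 0) [-y clear] — {shield}
2. backplane@(0, 1) [-x clear] — {backplane, shield}
3. pcb@(1, 1) [+x clear] — {backplane, pcb, shield}
4. heatsink@(2, 1) [+x clear] — {backplane, heatsink, pcb, shield}
5. daughtercard@(2, 2) [+y clear] — {backplane, daughtercard, heatsink, pcb, shield}
6. bezel@(2, 0) [+x clear] — {backplane, bezel, daughtercard, heatsink, pcb, shield}
7. fan@(1, 2) [+y clear] — {backplane, bezel, daughtercard, fan, heatsink, pcb, shield}
8. connector@(1, 0) [-y clear] — {backplane, bezel, connector, daughtercard, fan, heatsink, pcb, shield}

shield; backplane; pcb; heatsink; daughtercard; bezel; fan; connector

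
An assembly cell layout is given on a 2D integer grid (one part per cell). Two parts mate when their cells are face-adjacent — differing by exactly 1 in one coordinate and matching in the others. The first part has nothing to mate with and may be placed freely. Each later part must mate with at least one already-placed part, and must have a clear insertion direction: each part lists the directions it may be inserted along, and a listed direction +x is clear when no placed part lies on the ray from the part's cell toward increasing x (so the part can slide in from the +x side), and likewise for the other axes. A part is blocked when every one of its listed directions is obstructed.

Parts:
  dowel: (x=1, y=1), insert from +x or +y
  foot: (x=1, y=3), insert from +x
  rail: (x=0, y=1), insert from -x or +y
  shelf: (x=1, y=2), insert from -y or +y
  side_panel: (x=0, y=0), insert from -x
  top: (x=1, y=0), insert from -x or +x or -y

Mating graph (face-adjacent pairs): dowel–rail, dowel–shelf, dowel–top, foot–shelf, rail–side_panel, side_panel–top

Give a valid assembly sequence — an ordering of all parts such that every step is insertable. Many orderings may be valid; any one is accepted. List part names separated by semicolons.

1. rail@(0, 1) [-x clear] — {rail}
2. side_panel@(0, 0) [-x clear] — {rail, side_panel}
3. top@(1, 0) [+x clear] — {rail, side_panel, top}
4. dowel@(1, 1) [+x clear] — {dowel, rail, side_panel, top}
5. shelf@(1, 2) [+y clear] — {dowel, rail, shelf, side_panel, top}
6. foot@(1, 3) [+x clear] — {dowel, foot, rail, shelf, side_panel, top}

rail; side_panel; top; dowel; shelf; foot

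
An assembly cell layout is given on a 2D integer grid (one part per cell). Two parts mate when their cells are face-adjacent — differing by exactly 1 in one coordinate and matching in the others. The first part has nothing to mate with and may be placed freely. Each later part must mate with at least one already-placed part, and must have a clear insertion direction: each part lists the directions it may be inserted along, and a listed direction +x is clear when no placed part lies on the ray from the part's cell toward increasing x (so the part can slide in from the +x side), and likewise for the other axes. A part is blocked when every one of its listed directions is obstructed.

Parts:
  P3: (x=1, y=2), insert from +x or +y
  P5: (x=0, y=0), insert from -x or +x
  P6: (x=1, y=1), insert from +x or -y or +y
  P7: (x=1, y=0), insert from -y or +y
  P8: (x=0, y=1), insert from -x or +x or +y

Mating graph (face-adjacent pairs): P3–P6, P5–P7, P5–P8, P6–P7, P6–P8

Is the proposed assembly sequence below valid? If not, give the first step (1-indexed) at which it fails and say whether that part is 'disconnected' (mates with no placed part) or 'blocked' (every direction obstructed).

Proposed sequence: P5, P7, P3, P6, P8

Invalid at step 3 (disconnected)

1. P5@(0, 0) [-x clear] — {P5}
2. P7@(1, 0) [-y clear] — {P5, P7}
3. P3@(1, 2) — no placed neighbour ⇒ disconnected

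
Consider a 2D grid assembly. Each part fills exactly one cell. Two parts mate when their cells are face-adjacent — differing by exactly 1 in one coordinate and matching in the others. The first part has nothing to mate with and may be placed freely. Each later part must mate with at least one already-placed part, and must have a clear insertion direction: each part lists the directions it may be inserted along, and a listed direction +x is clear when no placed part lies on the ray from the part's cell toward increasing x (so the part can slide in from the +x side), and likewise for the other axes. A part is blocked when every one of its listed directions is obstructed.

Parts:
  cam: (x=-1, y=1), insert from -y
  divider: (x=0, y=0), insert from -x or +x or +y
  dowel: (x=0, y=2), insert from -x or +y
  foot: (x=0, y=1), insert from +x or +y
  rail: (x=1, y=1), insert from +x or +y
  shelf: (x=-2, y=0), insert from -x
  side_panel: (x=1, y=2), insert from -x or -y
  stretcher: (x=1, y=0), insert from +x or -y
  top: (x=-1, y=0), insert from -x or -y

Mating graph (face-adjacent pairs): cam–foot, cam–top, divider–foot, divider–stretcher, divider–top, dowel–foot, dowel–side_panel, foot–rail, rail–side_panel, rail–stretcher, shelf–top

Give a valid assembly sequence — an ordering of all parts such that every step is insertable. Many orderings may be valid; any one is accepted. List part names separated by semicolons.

stretcher; rail; foot; side_panel; dowel; divider; cam; top; shelf

1. stretcher@(1, 0) [+x clear] — {stretcher}
2. rail@(1, 1) [+x clear] — {rail, stretcher}
3. foot@(0, 1) [+y clear] — {foot, rail, stretcher}
4. side_panel@(1, 2) [-x clear] — {foot, rail, side_panel, stretcher}
5. dowel@(0, 2) [-x clear] — {dowel, foot, rail, side_panel, stretcher}
6. divider@(0, 0) [-x clear] — {divider, dowel, foot, rail, side_panel, stretcher}
7. cam@(-1, 1) [-y clear] — {cam, divider, dowel, foot, rail, side_panel, stretcher}
8. top@(-1, 0) [-x clear] — {cam, divider, dowel, foot, rail, side_panel, stretcher, top}
9. shelf@(-2, 0) [-x clear] — {cam, divider, dowel, foot, rail, shelf, side_panel, stretcher, top}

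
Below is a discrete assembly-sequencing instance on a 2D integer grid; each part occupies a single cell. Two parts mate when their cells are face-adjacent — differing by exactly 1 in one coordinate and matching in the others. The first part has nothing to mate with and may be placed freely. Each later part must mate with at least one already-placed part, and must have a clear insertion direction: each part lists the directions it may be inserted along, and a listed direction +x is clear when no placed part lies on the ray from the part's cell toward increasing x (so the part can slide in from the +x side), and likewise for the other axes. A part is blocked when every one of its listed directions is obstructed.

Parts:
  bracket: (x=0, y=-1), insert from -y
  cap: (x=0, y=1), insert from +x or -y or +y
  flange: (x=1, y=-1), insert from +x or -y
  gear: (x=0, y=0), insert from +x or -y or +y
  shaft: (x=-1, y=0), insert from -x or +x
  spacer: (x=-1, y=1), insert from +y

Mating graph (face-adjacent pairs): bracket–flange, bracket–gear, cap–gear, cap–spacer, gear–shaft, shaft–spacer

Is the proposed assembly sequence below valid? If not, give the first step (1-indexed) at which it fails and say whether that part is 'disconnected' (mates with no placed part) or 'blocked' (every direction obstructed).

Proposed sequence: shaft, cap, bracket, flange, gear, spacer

Invalid at step 2 (disconnected)

1. shaft@(-1, 0) [-x clear] — {shaft}
2. cap@(0, 1) — no placed neighbour ⇒ disconnected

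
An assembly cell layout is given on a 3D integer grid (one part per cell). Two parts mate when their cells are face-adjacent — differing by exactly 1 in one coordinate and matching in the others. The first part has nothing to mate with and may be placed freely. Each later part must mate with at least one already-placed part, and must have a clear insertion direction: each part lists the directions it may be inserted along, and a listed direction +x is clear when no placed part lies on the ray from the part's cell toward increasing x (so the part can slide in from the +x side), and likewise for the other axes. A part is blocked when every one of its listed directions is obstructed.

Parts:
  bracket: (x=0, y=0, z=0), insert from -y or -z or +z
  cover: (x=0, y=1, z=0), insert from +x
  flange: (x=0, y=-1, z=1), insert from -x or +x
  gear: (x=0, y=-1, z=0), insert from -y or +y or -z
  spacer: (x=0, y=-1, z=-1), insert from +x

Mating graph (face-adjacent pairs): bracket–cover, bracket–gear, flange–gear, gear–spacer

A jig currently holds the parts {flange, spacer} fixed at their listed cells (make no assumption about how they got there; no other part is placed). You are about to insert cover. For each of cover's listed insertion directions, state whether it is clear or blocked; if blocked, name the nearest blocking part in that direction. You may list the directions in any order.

+x: clear

+x: ray from cover(0, 1, 0) has no placed part ⇒ clear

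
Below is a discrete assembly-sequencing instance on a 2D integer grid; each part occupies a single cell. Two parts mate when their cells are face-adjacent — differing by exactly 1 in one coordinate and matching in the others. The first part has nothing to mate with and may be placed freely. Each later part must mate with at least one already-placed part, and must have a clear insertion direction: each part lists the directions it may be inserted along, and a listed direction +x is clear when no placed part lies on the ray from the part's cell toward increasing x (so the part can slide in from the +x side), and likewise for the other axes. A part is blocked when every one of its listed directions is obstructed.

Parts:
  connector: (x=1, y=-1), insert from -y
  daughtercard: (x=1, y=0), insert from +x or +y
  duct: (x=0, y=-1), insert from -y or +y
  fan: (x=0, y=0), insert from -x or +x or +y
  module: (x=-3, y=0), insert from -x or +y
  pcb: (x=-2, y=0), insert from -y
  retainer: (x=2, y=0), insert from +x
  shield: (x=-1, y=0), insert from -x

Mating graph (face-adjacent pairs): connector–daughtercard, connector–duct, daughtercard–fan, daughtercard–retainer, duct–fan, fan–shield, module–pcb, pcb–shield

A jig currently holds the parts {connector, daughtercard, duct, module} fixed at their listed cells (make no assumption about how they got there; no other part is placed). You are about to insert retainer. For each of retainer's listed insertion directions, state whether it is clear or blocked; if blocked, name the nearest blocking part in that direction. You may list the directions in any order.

+x: clear

+x: ray from retainer(2, 0) has no placed part ⇒ clear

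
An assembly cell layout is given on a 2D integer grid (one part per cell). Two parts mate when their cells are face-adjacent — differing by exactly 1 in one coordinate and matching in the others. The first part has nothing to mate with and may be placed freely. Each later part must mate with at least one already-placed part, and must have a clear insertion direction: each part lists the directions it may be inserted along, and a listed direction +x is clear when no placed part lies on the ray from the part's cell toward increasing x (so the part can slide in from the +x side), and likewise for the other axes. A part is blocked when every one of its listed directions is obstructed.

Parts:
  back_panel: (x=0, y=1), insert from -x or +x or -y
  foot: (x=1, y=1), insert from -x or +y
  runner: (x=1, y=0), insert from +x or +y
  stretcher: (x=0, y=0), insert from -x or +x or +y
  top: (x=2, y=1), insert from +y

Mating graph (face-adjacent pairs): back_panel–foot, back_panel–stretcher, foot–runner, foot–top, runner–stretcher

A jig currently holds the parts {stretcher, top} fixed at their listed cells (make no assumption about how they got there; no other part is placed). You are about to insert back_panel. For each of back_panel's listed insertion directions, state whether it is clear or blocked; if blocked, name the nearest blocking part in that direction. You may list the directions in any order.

-x: ray from back_panel(0, 1) has no placed part ⇒ clear
+x: nearest on ray is top@(2, 1) ⇒ blocked
-y: nearest on ray is stretcher@(0, 0) ⇒ blocked

+x: blocked by top; -x: clear; -y: blocked by stretcher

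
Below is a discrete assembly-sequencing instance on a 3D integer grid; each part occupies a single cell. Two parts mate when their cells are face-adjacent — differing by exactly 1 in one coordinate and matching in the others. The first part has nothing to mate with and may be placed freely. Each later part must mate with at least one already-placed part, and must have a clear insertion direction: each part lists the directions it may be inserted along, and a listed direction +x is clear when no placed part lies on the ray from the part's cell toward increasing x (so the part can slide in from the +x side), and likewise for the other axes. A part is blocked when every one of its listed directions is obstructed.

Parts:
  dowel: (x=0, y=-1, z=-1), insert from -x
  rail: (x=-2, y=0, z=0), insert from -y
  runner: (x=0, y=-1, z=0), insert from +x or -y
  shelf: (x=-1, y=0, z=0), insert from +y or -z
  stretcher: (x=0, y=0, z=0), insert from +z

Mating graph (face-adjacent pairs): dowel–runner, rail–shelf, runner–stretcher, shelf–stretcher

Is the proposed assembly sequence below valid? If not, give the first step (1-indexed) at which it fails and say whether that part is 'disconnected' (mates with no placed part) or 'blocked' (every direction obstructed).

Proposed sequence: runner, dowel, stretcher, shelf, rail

Valid

1. runner@(0, -1, 0) [+x clear] — {runner}
2. dowel@(0, -1, -1) [-x clear] — {dowel, runner}
3. stretcher@(0, 0, 0) [+z clear] — {dowel, runner, stretcher}
4. shelf@(-1, 0, 0) [+y clear] — {dowel, runner, shelf, stretcher}
5. rail@(-2, 0, 0) [-y clear] — {dowel, rail, runner, shelf, stretcher}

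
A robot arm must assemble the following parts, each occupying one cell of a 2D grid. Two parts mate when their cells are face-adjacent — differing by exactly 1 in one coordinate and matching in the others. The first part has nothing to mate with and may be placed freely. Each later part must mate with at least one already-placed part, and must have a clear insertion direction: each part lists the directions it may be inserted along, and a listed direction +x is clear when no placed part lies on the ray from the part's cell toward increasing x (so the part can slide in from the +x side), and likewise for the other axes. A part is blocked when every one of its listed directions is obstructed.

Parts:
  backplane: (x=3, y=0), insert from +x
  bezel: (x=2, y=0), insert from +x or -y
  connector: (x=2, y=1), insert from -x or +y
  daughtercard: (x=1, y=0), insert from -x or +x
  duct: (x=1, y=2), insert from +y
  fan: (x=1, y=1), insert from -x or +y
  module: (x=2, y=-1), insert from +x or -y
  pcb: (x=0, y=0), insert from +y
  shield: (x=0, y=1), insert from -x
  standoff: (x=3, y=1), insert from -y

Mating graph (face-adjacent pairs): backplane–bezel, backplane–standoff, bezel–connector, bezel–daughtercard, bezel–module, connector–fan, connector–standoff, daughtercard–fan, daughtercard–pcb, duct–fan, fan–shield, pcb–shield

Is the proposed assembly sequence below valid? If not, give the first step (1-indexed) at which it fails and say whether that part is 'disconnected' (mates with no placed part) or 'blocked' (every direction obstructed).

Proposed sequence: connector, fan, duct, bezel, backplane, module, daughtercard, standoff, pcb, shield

Invalid at step 8 (blocked)

1. connector@(2, 1) [-x clear] — {connector}
2. fan@(1, 1) [-x clear] — {connector, fan}
3. duct@(1, 2) [+y clear] — {connector, duct, fan}
4. bezel@(2, 0) [+x clear] — {bezel, connector, duct, fan}
5. backplane@(3, 0) [+x clear] — {backplane, bezel, connector, duct, fan}
6. module@(2, -1) [+x clear] — {backplane, bezel, connector, duct, fan, module}
7. daughtercard@(1, 0) [-x clear] — {backplane, bezel, connector, daughtercard, duct, fan, module}
8. standoff@(3, 1) — -y all obstructed ⇒ blocked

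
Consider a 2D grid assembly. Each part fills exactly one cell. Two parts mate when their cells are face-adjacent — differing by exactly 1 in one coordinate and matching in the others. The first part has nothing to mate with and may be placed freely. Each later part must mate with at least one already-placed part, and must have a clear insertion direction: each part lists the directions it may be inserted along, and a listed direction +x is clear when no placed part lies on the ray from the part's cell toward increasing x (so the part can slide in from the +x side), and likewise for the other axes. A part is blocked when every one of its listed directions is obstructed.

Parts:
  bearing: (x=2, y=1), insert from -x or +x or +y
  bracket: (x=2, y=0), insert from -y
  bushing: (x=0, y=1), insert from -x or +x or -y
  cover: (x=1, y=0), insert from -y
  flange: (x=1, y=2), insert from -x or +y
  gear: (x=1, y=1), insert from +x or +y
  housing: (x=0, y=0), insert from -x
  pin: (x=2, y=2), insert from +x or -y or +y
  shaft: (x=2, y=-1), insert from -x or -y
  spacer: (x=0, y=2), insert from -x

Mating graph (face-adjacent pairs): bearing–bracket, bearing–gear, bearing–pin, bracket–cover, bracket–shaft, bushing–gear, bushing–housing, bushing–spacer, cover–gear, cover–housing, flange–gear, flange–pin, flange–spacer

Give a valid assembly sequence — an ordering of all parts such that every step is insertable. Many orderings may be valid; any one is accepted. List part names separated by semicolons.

spacer; bushing; housing; cover; bracket; bearing; shaft; pin; gear; flange

1. spacer@(0, 2) [-x clear] — {spacer}
2. bushing@(0, 1) [-x clear] — {bushing, spacer}
3. housing@(0, 0) [-x clear] — {bushing, housing, spacer}
4. cover@(1, 0) [-y clear] — {bushing, cover, housing, spacer}
5. bracket@(2, 0) [-y clear] — {bracket, bushing, cover, housing, spacer}
6. bearing@(2, 1) [+x clear] — {bearing, bracket, bushing, cover, housing, spacer}
7. shaft@(2, -1) [-x clear] — {bearing, bracket, bushing, cover, housing, shaft, spacer}
8. pin@(2, 2) [+x clear] — {bearing, bracket, bushing, cover, housing, pin, shaft, spacer}
9. gear@(1, 1) [+y clear] — {bearing, bracket, bushing, cover, gear, housing, pin, shaft, spacer}
10. flange@(1, 2) [+y clear] — {bearing, bracket, bushing, cover, flange, gear, housing, pin, shaft, spacer}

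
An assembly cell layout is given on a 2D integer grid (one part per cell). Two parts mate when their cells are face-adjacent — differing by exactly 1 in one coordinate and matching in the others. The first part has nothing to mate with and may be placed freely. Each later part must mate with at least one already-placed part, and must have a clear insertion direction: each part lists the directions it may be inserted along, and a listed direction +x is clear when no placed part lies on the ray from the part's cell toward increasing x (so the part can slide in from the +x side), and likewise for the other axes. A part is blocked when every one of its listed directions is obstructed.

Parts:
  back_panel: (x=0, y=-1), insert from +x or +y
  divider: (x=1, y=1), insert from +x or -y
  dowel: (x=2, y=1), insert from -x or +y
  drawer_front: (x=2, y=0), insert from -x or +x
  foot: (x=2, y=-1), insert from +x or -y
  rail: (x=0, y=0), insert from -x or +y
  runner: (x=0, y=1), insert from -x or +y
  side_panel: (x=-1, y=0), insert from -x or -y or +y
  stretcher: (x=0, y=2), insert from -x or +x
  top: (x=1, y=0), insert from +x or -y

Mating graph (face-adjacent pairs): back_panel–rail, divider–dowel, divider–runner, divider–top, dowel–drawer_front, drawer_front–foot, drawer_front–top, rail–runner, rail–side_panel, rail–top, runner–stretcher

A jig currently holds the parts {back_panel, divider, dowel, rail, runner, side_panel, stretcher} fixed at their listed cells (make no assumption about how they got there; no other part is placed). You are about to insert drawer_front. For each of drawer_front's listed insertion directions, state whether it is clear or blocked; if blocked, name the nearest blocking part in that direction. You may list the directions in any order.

+x: clear; -x: blocked by rail

-x: nearest on ray is rail@(0, 0) ⇒ blocked
+x: ray from drawer_front(2, 0) has no placed part ⇒ clear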